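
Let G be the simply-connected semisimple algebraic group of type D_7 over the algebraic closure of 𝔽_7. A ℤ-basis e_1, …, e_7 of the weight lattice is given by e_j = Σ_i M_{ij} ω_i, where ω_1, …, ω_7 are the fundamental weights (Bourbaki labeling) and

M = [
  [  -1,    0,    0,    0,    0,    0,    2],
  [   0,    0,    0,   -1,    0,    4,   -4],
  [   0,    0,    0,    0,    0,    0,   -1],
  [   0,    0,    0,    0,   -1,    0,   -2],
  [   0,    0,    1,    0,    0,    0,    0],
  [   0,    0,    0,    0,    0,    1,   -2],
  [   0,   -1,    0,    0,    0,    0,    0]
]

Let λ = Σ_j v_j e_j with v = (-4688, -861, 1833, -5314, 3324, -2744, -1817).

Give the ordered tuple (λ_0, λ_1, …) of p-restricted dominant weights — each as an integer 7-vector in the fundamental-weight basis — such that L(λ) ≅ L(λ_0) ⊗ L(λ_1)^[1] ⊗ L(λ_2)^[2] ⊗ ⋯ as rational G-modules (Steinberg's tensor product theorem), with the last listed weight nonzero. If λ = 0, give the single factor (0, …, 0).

Change of basis e → ω: c = M·v where v = (-4688, -861, 1833, -5314, 3324, -2744, -1817):
  c_1 = (-1)·(-4688) + (0)·(-861) + (0)·(1833) + (0)·(-5314) + (0)·(3324) + (0)·(-2744) + (2)·(-1817) = 1054
  c_2 = (0)·(-4688) + (0)·(-861) + (0)·(1833) + (-1)·(-5314) + (0)·(3324) + (4)·(-2744) + (-4)·(-1817) = 1606
  c_3 = (0)·(-4688) + (0)·(-861) + (0)·(1833) + (0)·(-5314) + (0)·(3324) + (0)·(-2744) + (-1)·(-1817) = 1817
  c_4 = (0)·(-4688) + (0)·(-861) + (0)·(1833) + (0)·(-5314) + (-1)·(3324) + (0)·(-2744) + (-2)·(-1817) = 310
  c_5 = (0)·(-4688) + (0)·(-861) + (1)·(1833) + (0)·(-5314) + (0)·(3324) + (0)·(-2744) + (0)·(-1817) = 1833
  c_6 = (0)·(-4688) + (0)·(-861) + (0)·(1833) + (0)·(-5314) + (0)·(3324) + (1)·(-2744) + (-2)·(-1817) = 890
  c_7 = (0)·(-4688) + (-1)·(-861) + (0)·(1833) + (0)·(-5314) + (0)·(3324) + (0)·(-2744) + (0)·(-1817) = 861
Writing each c_i in base p = 7:
  c_1 = 1054 = 4·7^0 + 3·7^1 + 0·7^2 + 3·7^3
  c_2 = 1606 = 3·7^0 + 5·7^1 + 4·7^2 + 4·7^3
  c_3 = 1817 = 4·7^0 + 0·7^1 + 2·7^2 + 5·7^3
  c_4 = 310 = 2·7^0 + 2·7^1 + 6·7^2
  c_5 = 1833 = 6·7^0 + 2·7^1 + 2·7^2 + 5·7^3
  c_6 = 890 = 1·7^0 + 1·7^1 + 4·7^2 + 2·7^3
  c_7 = 861 = 0·7^0 + 4·7^1 + 3·7^2 + 2·7^3
p-restricted factor λ_0 = (4, 3, 4, 2, 6, 1, 0)
p-restricted factor λ_1 = (3, 5, 0, 2, 2, 1, 4)
p-restricted factor λ_2 = (0, 4, 2, 6, 2, 4, 3)
p-restricted factor λ_3 = (3, 4, 5, 0, 5, 2, 2)

((4, 3, 4, 2, 6, 1, 0), (3, 5, 0, 2, 2, 1, 4), (0, 4, 2, 6, 2, 4, 3), (3, 4, 5, 0, 5, 2, 2))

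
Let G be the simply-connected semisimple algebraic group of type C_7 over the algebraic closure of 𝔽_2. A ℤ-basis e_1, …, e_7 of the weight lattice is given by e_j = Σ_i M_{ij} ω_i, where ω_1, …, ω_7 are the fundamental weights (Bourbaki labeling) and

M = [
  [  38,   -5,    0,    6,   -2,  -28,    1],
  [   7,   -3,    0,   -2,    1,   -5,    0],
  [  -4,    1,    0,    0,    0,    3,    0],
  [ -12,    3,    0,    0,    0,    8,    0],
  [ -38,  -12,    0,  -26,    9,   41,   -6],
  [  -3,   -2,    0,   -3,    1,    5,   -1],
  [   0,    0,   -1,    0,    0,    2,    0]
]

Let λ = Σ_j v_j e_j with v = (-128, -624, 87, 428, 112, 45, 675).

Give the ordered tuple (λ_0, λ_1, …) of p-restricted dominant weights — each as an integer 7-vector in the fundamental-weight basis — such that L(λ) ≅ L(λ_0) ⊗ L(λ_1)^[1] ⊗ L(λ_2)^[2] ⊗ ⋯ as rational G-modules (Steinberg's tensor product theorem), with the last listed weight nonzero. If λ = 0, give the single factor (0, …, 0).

ω-coordinates c = M·v, v = (-128, -624, 87, 428, 112, 45, 675):
  c_1 = (38)·(-128) + (-5)·(-624) + (0)·(87) + (6)·(428) + (-2)·(112) + (-28)·(45) + (1)·(675) = 15
  c_2 = (7)·(-128) + (-3)·(-624) + (0)·(87) + (-2)·(428) + (1)·(112) + (-5)·(45) + (0)·(675) = 7
  c_3 = (-4)·(-128) + (1)·(-624) + (0)·(87) + (0)·(428) + (0)·(112) + (3)·(45) + (0)·(675) = 23
  c_4 = (-12)·(-128) + (3)·(-624) + (0)·(87) + (0)·(428) + (0)·(112) + (8)·(45) + (0)·(675) = 24
  c_5 = (-38)·(-128) + (-12)·(-624) + (0)·(87) + (-26)·(428) + (9)·(112) + (41)·(45) + (-6)·(675) = 27
  c_6 = (-3)·(-128) + (-2)·(-624) + (0)·(87) + (-3)·(428) + (1)·(112) + (5)·(45) + (-1)·(675) = 10
  c_7 = (0)·(-128) + (0)·(-624) + (-1)·(87) + (0)·(428) + (0)·(112) + (2)·(45) + (0)·(675) = 3
Expand coordinatewise in base 2:
  c_1 = 15 = 1·2^0 + 1·2^1 + 1·2^2 + 1·2^3
  c_2 = 7 = 1·2^0 + 1·2^1 + 1·2^2
  c_3 = 23 = 1·2^0 + 1·2^1 + 1·2^2 + 0·2^3 + 1·2^4
  c_4 = 24 = 0·2^0 + 0·2^1 + 0·2^2 + 1·2^3 + 1·2^4
  c_5 = 27 = 1·2^0 + 1·2^1 + 0·2^2 + 1·2^3 + 1·2^4
  c_6 = 10 = 0·2^0 + 1·2^1 + 0·2^2 + 1·2^3
  c_7 = 3 = 1·2^0 + 1·2^1
Factor λ_0 = (1, 1, 1, 0, 1, 0, 1)
Factor λ_1 = (1, 1, 1, 0, 1, 1, 1)
Factor λ_2 = (1, 1, 1, 0, 0, 0, 0)
Factor λ_3 = (1, 0, 0, 1, 1, 1, 0)
Factor λ_4 = (0, 0, 1, 1, 1, 0, 0)

((1, 1, 1, 0, 1, 0, 1), (1, 1, 1, 0, 1, 1, 1), (1, 1, 1, 0, 0, 0, 0), (1, 0, 0, 1, 1, 1, 0), (0, 0, 1, 1, 1, 0, 0))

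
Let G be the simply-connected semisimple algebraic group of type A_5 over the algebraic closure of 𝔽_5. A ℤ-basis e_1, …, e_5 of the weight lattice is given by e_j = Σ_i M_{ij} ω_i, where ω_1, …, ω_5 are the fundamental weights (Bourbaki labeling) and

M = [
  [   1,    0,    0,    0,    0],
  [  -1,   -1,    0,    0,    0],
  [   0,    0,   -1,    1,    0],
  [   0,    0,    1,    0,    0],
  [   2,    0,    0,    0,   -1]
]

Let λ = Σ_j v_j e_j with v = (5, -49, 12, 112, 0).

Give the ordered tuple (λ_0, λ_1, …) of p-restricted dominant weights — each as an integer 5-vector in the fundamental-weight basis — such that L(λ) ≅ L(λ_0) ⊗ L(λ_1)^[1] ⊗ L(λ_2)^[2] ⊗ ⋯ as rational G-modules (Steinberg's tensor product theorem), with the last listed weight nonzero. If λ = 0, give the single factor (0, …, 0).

In the fundamental-weight basis, λ has coordinates c = M·v (v = (5, -49, 12, 112, 0)):
  c_1 = 1·5 + (0)·(-49) + 0·12 + 0·112 + 0·0 = 5
  c_2 = (-1)·(5) + (-1)·(-49) + 0·12 + 0·112 + 0·0 = 44
  c_3 = 0·5 + (0)·(-49) + (-1)·(12) + 1·112 + 0·0 = 100
  c_4 = 0·5 + (0)·(-49) + 1·12 + 0·112 + 0·0 = 12
  c_5 = 2·5 + (0)·(-49) + 0·12 + 0·112 + (-1)·(0) = 10
Base-5 expansion of each c_i:
  c_1 = 5 = 0·5^0 + 1·5^1
  c_2 = 44 = 4·5^0 + 3·5^1 + 1·5^2
  c_3 = 100 = 0·5^0 + 0·5^1 + 4·5^2
  c_4 = 12 = 2·5^0 + 2·5^1
  c_5 = 10 = 0·5^0 + 2·5^1
p-restricted factor λ_0 = (0, 4, 0, 2, 0)
p-restricted factor λ_1 = (1, 3, 0, 2, 2)
p-restricted factor λ_2 = (0, 1, 4, 0, 0)

((0, 4, 0, 2, 0), (1, 3, 0, 2, 2), (0, 1, 4, 0, 0))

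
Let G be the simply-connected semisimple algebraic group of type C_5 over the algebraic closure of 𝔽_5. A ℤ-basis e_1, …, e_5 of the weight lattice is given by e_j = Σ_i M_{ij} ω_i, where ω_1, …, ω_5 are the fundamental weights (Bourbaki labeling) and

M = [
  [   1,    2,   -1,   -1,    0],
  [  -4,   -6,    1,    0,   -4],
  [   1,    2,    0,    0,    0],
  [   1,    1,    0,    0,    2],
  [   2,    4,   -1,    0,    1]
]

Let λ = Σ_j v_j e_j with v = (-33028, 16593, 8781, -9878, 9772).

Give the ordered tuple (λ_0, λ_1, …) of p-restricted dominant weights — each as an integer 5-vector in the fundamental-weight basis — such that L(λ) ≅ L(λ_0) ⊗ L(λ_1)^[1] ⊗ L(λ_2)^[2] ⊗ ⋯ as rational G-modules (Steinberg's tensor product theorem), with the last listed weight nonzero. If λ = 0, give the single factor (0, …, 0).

In the fundamental-weight basis, λ has coordinates c = M·v (v = (-33028, 16593, 8781, -9878, 9772)):
  c_1 = (1)·(-33028) + (2)·(16593) + (-1)·(8781) + (-1)·(-9878) + (0)·(9772) = 1255
  c_2 = (-4)·(-33028) + (-6)·(16593) + (1)·(8781) + (0)·(-9878) + (-4)·(9772) = 2247
  c_3 = (1)·(-33028) + (2)·(16593) + (0)·(8781) + (0)·(-9878) + (0)·(9772) = 158
  c_4 = (1)·(-33028) + (1)·(16593) + (0)·(8781) + (0)·(-9878) + (2)·(9772) = 3109
  c_5 = (2)·(-33028) + (4)·(16593) + (-1)·(8781) + (0)·(-9878) + (1)·(9772) = 1307
Expand coordinatewise in base 5:
  c_1 = 1255 = 0·5^0 + 1·5^1 + 0·5^2 + 0·5^3 + 2·5^4
  c_2 = 2247 = 2·5^0 + 4·5^1 + 4·5^2 + 2·5^3 + 3·5^4
  c_3 = 158 = 3·5^0 + 1·5^1 + 1·5^2 + 1·5^3
  c_4 = 3109 = 4·5^0 + 1·5^1 + 4·5^2 + 4·5^3 + 4·5^4
  c_5 = 1307 = 2·5^0 + 1·5^1 + 2·5^2 + 0·5^3 + 2·5^4
p-restricted factor λ_0 = (0, 2, 3, 4, 2)
p-restricted factor λ_1 = (1, 4, 1, 1, 1)
p-restricted factor λ_2 = (0, 4, 1, 4, 2)
p-restricted factor λ_3 = (0, 2, 1, 4, 0)
p-restricted factor λ_4 = (2, 3, 0, 4, 2)

((0, 2, 3, 4, 2), (1, 4, 1, 1, 1), (0, 4, 1, 4, 2), (0, 2, 1, 4, 0), (2, 3, 0, 4, 2))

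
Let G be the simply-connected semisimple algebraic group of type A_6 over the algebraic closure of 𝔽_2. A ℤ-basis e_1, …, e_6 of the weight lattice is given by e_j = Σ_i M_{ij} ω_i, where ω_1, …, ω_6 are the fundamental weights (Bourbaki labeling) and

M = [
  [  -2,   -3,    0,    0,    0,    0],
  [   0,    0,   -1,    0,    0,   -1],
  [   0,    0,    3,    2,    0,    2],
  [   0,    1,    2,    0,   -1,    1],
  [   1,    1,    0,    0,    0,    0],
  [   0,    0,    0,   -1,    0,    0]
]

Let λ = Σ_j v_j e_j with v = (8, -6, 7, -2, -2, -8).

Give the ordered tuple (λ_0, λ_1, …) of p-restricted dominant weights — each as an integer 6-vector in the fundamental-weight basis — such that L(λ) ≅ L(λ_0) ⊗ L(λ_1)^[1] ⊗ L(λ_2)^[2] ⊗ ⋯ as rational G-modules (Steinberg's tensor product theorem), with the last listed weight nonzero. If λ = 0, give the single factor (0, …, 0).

((0, 1, 1, 0, 0, 0), (1, 0, 0, 1, 1, 1))

Change of basis e → ω: c = M·v where v = (8, -6, 7, -2, -2, -8):
  c_1 = (-2)·(8) + (-3)·(-6) + (0)·(7) + (0)·(-2) + (0)·(-2) + (0)·(-8) = 2
  c_2 = (0)·(8) + (0)·(-6) + (-1)·(7) + (0)·(-2) + (0)·(-2) + (-1)·(-8) = 1
  c_3 = (0)·(8) + (0)·(-6) + (3)·(7) + (2)·(-2) + (0)·(-2) + (2)·(-8) = 1
  c_4 = (0)·(8) + (1)·(-6) + (2)·(7) + (0)·(-2) + (-1)·(-2) + (1)·(-8) = 2
  c_5 = (1)·(8) + (1)·(-6) + (0)·(7) + (0)·(-2) + (0)·(-2) + (0)·(-8) = 2
  c_6 = (0)·(8) + (0)·(-6) + (0)·(7) + (-1)·(-2) + (0)·(-2) + (0)·(-8) = 2
Expand coordinatewise in base 2:
  c_1 = 2 = 0·2^0 + 1·2^1
  c_2 = 1 = 1·2^0
  c_3 = 1 = 1·2^0
  c_4 = 2 = 0·2^0 + 1·2^1
  c_5 = 2 = 0·2^0 + 1·2^1
  c_6 = 2 = 0·2^0 + 1·2^1
λ_0 = (0, 1, 1, 0, 0, 0)
λ_1 = (1, 0, 0, 1, 1, 1)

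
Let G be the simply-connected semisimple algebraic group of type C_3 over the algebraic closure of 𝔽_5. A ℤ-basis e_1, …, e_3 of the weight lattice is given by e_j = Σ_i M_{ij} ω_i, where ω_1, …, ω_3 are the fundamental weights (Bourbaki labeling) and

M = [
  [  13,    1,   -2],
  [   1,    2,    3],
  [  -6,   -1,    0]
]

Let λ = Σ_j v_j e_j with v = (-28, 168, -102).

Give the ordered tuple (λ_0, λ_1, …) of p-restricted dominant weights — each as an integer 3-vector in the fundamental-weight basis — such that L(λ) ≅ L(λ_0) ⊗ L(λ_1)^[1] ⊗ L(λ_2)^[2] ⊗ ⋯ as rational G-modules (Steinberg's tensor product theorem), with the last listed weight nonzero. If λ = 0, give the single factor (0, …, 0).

((3, 2, 0), (1, 0, 0))

Compute c_i = Σ_j M_{ij} v_j with v = (-28, 168, -102):
  c_1 = (13)·(-28) + 1·168 + (-2)·(-102) = 8
  c_2 = (1)·(-28) + 2·168 + (3)·(-102) = 2
  c_3 = (-6)·(-28) + (-1)·(168) + (0)·(-102) = 0
Expand coordinatewise in base 5:
  c_1 = 8 = 3·5^0 + 1·5^1
  c_2 = 2 = 2·5^0
  c_3 = 0
λ_0 = (3, 2, 0)
λ_1 = (1, 0, 0)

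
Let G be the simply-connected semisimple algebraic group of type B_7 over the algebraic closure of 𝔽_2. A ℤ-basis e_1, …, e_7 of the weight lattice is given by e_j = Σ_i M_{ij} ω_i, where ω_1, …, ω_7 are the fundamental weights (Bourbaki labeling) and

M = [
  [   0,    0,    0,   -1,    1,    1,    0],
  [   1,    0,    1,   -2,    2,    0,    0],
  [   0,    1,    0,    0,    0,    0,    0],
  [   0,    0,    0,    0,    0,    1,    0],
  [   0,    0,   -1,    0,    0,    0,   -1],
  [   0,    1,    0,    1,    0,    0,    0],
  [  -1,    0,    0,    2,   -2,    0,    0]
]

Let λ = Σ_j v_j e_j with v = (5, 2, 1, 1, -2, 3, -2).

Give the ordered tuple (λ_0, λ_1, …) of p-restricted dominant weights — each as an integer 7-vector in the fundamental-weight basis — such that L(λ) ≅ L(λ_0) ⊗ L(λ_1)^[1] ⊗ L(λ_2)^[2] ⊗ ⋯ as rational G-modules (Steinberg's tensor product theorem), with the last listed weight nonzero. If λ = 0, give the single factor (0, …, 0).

((0, 0, 0, 1, 1, 1, 1), (0, 0, 1, 1, 0, 1, 0))

In the fundamental-weight basis, λ has coordinates c = M·v (v = (5, 2, 1, 1, -2, 3, -2)):
  c_1 = 0*5 + 0*2 + 0*1 + -1*1 + 1*-2 + 1*3 + 0*-2 = 0
  c_2 = 1*5 + 0*2 + 1*1 + -2*1 + 2*-2 + 0*3 + 0*-2 = 0
  c_3 = 0*5 + 1*2 + 0*1 + 0*1 + 0*-2 + 0*3 + 0*-2 = 2
  c_4 = 0*5 + 0*2 + 0*1 + 0*1 + 0*-2 + 1*3 + 0*-2 = 3
  c_5 = 0*5 + 0*2 + -1*1 + 0*1 + 0*-2 + 0*3 + -1*-2 = 1
  c_6 = 0*5 + 1*2 + 0*1 + 1*1 + 0*-2 + 0*3 + 0*-2 = 3
  c_7 = -1*5 + 0*2 + 0*1 + 2*1 + -2*-2 + 0*3 + 0*-2 = 1
p = 2; digits c_i = Σ_j d_{ij}·2^j, 0 ≤ d_{ij} < 2:
  c_1 = 0
  c_2 = 0
  c_3 = 2 = 0·2^0 + 1·2^1
  c_4 = 3 = 1·2^0 + 1·2^1
  c_5 = 1 = 1·2^0
  c_6 = 3 = 1·2^0 + 1·2^1
  c_7 = 1 = 1·2^0
λ_0 = (0, 0, 0, 1, 1, 1, 1)
λ_1 = (0, 0, 1, 1, 0, 1, 0)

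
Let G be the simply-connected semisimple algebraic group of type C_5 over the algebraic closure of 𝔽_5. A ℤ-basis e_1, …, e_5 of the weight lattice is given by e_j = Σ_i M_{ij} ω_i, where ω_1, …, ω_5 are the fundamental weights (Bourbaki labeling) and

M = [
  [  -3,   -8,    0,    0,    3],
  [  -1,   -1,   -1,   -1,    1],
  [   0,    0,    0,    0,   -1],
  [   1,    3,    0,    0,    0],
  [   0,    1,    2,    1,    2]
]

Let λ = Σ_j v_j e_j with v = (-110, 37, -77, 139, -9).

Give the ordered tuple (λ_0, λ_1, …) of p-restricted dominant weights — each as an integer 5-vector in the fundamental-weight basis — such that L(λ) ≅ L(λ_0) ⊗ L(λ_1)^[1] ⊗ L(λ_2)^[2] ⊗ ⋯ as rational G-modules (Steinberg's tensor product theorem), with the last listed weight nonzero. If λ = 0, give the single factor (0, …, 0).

((2, 2, 4, 1, 4), (1, 0, 1, 0, 0))

Change of basis e → ω: c = M·v where v = (-110, 37, -77, 139, -9):
  c_1 = (-3)·(-110) + (-8)·(37) + (0)·(-77) + (0)·(139) + (3)·(-9) = 7
  c_2 = (-1)·(-110) + (-1)·(37) + (-1)·(-77) + (-1)·(139) + (1)·(-9) = 2
  c_3 = (0)·(-110) + (0)·(37) + (0)·(-77) + (0)·(139) + (-1)·(-9) = 9
  c_4 = (1)·(-110) + (3)·(37) + (0)·(-77) + (0)·(139) + (0)·(-9) = 1
  c_5 = (0)·(-110) + (1)·(37) + (2)·(-77) + (1)·(139) + (2)·(-9) = 4
p = 5; digits c_i = Σ_j d_{ij}·5^j, 0 ≤ d_{ij} < 5:
  c_1 = 7 = 2·5^0 + 1·5^1
  c_2 = 2 = 2·5^0
  c_3 = 9 = 4·5^0 + 1·5^1
  c_4 = 1 = 1·5^0
  c_5 = 4 = 4·5^0
Factor λ_0 = (2, 2, 4, 1, 4)
Factor λ_1 = (1, 0, 1, 0, 0)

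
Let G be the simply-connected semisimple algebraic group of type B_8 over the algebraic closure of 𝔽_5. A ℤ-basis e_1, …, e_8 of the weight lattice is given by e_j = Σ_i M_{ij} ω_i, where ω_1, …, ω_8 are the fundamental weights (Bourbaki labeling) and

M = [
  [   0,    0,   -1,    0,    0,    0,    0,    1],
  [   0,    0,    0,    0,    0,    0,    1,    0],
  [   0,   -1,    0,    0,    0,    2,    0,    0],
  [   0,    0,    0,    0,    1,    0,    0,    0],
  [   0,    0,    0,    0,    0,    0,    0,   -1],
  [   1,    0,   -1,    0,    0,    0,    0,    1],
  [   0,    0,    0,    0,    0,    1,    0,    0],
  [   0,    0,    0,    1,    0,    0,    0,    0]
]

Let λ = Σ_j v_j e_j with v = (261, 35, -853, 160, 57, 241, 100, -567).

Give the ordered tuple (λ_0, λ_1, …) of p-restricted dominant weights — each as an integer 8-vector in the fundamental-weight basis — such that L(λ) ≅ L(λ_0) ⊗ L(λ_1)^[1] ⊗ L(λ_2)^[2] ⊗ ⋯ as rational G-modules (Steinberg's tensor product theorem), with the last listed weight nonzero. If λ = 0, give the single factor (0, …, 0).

In the fundamental-weight basis, λ has coordinates c = M·v (v = (261, 35, -853, 160, 57, 241, 100, -567)):
  c_1 = (0)·(261) + (0)·(35) + (-1)·(-853) + (0)·(160) + (0)·(57) + (0)·(241) + (0)·(100) + (1)·(-567) = 286
  c_2 = (0)·(261) + (0)·(35) + (0)·(-853) + (0)·(160) + (0)·(57) + (0)·(241) + (1)·(100) + (0)·(-567) = 100
  c_3 = (0)·(261) + (-1)·(35) + (0)·(-853) + (0)·(160) + (0)·(57) + (2)·(241) + (0)·(100) + (0)·(-567) = 447
  c_4 = (0)·(261) + (0)·(35) + (0)·(-853) + (0)·(160) + (1)·(57) + (0)·(241) + (0)·(100) + (0)·(-567) = 57
  c_5 = (0)·(261) + (0)·(35) + (0)·(-853) + (0)·(160) + (0)·(57) + (0)·(241) + (0)·(100) + (-1)·(-567) = 567
  c_6 = (1)·(261) + (0)·(35) + (-1)·(-853) + (0)·(160) + (0)·(57) + (0)·(241) + (0)·(100) + (1)·(-567) = 547
  c_7 = (0)·(261) + (0)·(35) + (0)·(-853) + (0)·(160) + (0)·(57) + (1)·(241) + (0)·(100) + (0)·(-567) = 241
  c_8 = (0)·(261) + (0)·(35) + (0)·(-853) + (1)·(160) + (0)·(57) + (0)·(241) + (0)·(100) + (0)·(-567) = 160
Expand coordinatewise in base 5:
  c_1 = 286 = 1·5^0 + 2·5^1 + 1·5^2 + 2·5^3
  c_2 = 100 = 0·5^0 + 0·5^1 + 4·5^2
  c_3 = 447 = 2·5^0 + 4·5^1 + 2·5^2 + 3·5^3
  c_4 = 57 = 2·5^0 + 1·5^1 + 2·5^2
  c_5 = 567 = 2·5^0 + 3·5^1 + 2·5^2 + 4·5^3
  c_6 = 547 = 2·5^0 + 4·5^1 + 1·5^2 + 4·5^3
  c_7 = 241 = 1·5^0 + 3·5^1 + 4·5^2 + 1·5^3
  c_8 = 160 = 0·5^0 + 2·5^1 + 1·5^2 + 1·5^3
λ_0 = (1, 0, 2, 2, 2, 2, 1, 0)
λ_1 = (2, 0, 4, 1, 3, 4, 3, 2)
λ_2 = (1, 4, 2, 2, 2, 1, 4, 1)
λ_3 = (2, 0, 3, 0, 4, 4, 1, 1)

((1, 0, 2, 2, 2, 2, 1, 0), (2, 0, 4, 1, 3, 4, 3, 2), (1, 4, 2, 2, 2, 1, 4, 1), (2, 0, 3, 0, 4, 4, 1, 1))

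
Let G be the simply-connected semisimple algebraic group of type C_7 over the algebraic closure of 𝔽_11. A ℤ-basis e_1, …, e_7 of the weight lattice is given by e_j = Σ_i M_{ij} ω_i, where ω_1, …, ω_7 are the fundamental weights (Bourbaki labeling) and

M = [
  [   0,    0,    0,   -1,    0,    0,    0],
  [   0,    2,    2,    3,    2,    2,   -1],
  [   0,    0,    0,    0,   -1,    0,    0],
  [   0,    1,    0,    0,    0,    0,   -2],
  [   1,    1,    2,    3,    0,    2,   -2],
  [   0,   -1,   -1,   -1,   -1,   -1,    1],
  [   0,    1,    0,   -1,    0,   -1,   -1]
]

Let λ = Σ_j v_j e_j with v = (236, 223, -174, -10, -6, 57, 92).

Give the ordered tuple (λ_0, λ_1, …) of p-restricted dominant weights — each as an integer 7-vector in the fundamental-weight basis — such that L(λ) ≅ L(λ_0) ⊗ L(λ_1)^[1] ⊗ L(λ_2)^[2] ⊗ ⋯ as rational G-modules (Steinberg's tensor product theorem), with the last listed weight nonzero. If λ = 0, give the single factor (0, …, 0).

((10, 1, 6, 6, 0, 2, 7), (0, 7, 0, 3, 1, 0, 7))

ω-coordinates c = M·v, v = (236, 223, -174, -10, -6, 57, 92):
  c_1 = 0·236 + 0·223 + (0)·(-174) + (-1)·(-10) + (0)·(-6) + 0·57 + 0·92 = 10
  c_2 = 0·236 + 2·223 + (2)·(-174) + (3)·(-10) + (2)·(-6) + 2·57 + (-1)·(92) = 78
  c_3 = 0·236 + 0·223 + (0)·(-174) + (0)·(-10) + (-1)·(-6) + 0·57 + 0·92 = 6
  c_4 = 0·236 + 1·223 + (0)·(-174) + (0)·(-10) + (0)·(-6) + 0·57 + (-2)·(92) = 39
  c_5 = 1·236 + 1·223 + (2)·(-174) + (3)·(-10) + (0)·(-6) + 2·57 + (-2)·(92) = 11
  c_6 = 0·236 + (-1)·(223) + (-1)·(-174) + (-1)·(-10) + (-1)·(-6) + (-1)·(57) + 1·92 = 2
  c_7 = 0·236 + 1·223 + (0)·(-174) + (-1)·(-10) + (0)·(-6) + (-1)·(57) + (-1)·(92) = 84
p = 11; digits c_i = Σ_j d_{ij}·11^j, 0 ≤ d_{ij} < 11:
  c_1 = 10 = 10·11^0
  c_2 = 78 = 1·11^0 + 7·11^1
  c_3 = 6 = 6·11^0
  c_4 = 39 = 6·11^0 + 3·11^1
  c_5 = 11 = 0·11^0 + 1·11^1
  c_6 = 2 = 2·11^0
  c_7 = 84 = 7·11^0 + 7·11^1
p-restricted factor λ_0 = (10, 1, 6, 6, 0, 2, 7)
p-restricted factor λ_1 = (0, 7, 0, 3, 1, 0, 7)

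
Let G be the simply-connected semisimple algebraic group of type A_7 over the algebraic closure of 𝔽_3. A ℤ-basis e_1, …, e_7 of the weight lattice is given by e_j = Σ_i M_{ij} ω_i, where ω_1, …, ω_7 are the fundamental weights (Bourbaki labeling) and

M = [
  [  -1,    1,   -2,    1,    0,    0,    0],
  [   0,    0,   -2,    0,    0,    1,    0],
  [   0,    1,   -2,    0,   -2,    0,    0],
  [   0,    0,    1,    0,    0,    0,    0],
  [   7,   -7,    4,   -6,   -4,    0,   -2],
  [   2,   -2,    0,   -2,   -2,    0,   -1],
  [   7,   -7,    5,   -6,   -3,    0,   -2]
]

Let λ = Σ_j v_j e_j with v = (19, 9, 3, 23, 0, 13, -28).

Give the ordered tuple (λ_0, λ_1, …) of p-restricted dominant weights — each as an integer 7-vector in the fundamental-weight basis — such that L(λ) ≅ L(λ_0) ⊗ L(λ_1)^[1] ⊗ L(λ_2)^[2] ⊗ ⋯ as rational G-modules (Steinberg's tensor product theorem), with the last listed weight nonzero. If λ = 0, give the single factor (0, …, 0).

((1, 1, 0, 0, 0, 2, 0), (2, 2, 1, 1, 0, 0, 1))

Converting to the ω-basis (c_i = row i of M dotted with v = (19, 9, 3, 23, 0, 13, -28)):
  c_1 = (-1)·(19) + (1)·(9) + (-2)·(3) + (1)·(23) + (0)·(0) + (0)·(13) + (0)·(-28) = 7
  c_2 = (0)·(19) + (0)·(9) + (-2)·(3) + (0)·(23) + (0)·(0) + (1)·(13) + (0)·(-28) = 7
  c_3 = (0)·(19) + (1)·(9) + (-2)·(3) + (0)·(23) + (-2)·(0) + (0)·(13) + (0)·(-28) = 3
  c_4 = (0)·(19) + (0)·(9) + (1)·(3) + (0)·(23) + (0)·(0) + (0)·(13) + (0)·(-28) = 3
  c_5 = (7)·(19) + (-7)·(9) + (4)·(3) + (-6)·(23) + (-4)·(0) + (0)·(13) + (-2)·(-28) = 0
  c_6 = (2)·(19) + (-2)·(9) + (0)·(3) + (-2)·(23) + (-2)·(0) + (0)·(13) + (-1)·(-28) = 2
  c_7 = (7)·(19) + (-7)·(9) + (5)·(3) + (-6)·(23) + (-3)·(0) + (0)·(13) + (-2)·(-28) = 3
Expand coordinatewise in base 3:
  c_1 = 7 = 1·3^0 + 2·3^1
  c_2 = 7 = 1·3^0 + 2·3^1
  c_3 = 3 = 0·3^0 + 1·3^1
  c_4 = 3 = 0·3^0 + 1·3^1
  c_5 = 0
  c_6 = 2 = 2·3^0
  c_7 = 3 = 0·3^0 + 1·3^1
Factor λ_0 = (1, 1, 0, 0, 0, 2, 0)
Factor λ_1 = (2, 2, 1, 1, 0, 0, 1)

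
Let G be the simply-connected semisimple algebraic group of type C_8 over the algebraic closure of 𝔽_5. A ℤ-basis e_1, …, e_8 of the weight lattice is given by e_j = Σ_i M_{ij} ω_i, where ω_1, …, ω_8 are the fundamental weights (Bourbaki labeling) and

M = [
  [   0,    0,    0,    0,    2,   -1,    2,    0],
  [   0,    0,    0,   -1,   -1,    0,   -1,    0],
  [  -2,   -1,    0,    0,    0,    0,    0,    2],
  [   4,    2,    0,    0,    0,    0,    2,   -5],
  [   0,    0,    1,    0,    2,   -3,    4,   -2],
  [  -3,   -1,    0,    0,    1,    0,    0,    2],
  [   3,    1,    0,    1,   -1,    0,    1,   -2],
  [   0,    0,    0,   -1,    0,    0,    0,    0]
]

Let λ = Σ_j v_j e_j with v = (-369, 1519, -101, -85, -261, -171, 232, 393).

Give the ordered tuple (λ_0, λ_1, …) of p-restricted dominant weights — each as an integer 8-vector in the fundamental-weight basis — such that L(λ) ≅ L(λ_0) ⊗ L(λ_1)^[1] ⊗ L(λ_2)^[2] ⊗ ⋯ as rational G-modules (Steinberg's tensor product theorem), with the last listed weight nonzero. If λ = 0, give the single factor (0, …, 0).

((3, 4, 0, 1, 2, 3, 4, 0), (2, 2, 1, 2, 1, 2, 1, 2), (4, 4, 0, 2, 1, 4, 1, 3))

Change of basis e → ω: c = M·v where v = (-369, 1519, -101, -85, -261, -171, 232, 393):
  c_1 = (0)·(-369) + 0·1519 + (0)·(-101) + (0)·(-85) + (2)·(-261) + (-1)·(-171) + 2·232 + 0·393 = 113
  c_2 = (0)·(-369) + 0·1519 + (0)·(-101) + (-1)·(-85) + (-1)·(-261) + (0)·(-171) + (-1)·(232) + 0·393 = 114
  c_3 = (-2)·(-369) + (-1)·(1519) + (0)·(-101) + (0)·(-85) + (0)·(-261) + (0)·(-171) + 0·232 + 2·393 = 5
  c_4 = (4)·(-369) + 2·1519 + (0)·(-101) + (0)·(-85) + (0)·(-261) + (0)·(-171) + 2·232 + (-5)·(393) = 61
  c_5 = (0)·(-369) + 0·1519 + (1)·(-101) + (0)·(-85) + (2)·(-261) + (-3)·(-171) + 4·232 + (-2)·(393) = 32
  c_6 = (-3)·(-369) + (-1)·(1519) + (0)·(-101) + (0)·(-85) + (1)·(-261) + (0)·(-171) + 0·232 + 2·393 = 113
  c_7 = (3)·(-369) + 1·1519 + (0)·(-101) + (1)·(-85) + (-1)·(-261) + (0)·(-171) + 1·232 + (-2)·(393) = 34
  c_8 = (0)·(-369) + 0·1519 + (0)·(-101) + (-1)·(-85) + (0)·(-261) + (0)·(-171) + 0·232 + 0·393 = 85
Writing each c_i in base p = 5:
  c_1 = 113 = 3·5^0 + 2·5^1 + 4·5^2
  c_2 = 114 = 4·5^0 + 2·5^1 + 4·5^2
  c_3 = 5 = 0·5^0 + 1·5^1
  c_4 = 61 = 1·5^0 + 2·5^1 + 2·5^2
  c_5 = 32 = 2·5^0 + 1·5^1 + 1·5^2
  c_6 = 113 = 3·5^0 + 2·5^1 + 4·5^2
  c_7 = 34 = 4·5^0 + 1·5^1 + 1·5^2
  c_8 = 85 = 0·5^0 + 2·5^1 + 3·5^2
Factor λ_0 = (3, 4, 0, 1, 2, 3, 4, 0)
Factor λ_1 = (2, 2, 1, 2, 1, 2, 1, 2)
Factor λ_2 = (4, 4, 0, 2, 1, 4, 1, 3)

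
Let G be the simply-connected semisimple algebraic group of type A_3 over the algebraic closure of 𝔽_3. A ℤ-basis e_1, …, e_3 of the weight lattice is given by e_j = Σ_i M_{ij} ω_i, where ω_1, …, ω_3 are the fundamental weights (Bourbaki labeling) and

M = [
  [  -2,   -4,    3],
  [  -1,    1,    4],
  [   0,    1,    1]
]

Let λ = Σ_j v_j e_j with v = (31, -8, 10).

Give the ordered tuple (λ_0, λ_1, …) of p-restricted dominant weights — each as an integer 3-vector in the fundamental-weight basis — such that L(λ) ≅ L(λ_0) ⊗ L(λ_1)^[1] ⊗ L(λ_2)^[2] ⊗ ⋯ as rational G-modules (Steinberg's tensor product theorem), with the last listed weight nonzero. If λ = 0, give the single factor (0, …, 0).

Change of basis e → ω: c = M·v where v = (31, -8, 10):
  c_1 = -2*31 + -4*-8 + 3*10 = 0
  c_2 = -1*31 + 1*-8 + 4*10 = 1
  c_3 = 0*31 + 1*-8 + 1*10 = 2
Expand coordinatewise in base 3:
  c_1 = 0
  c_2 = 1 = 1·3^0
  c_3 = 2 = 2·3^0
Factor λ_0 = (0, 1, 2)

((0, 1, 2),)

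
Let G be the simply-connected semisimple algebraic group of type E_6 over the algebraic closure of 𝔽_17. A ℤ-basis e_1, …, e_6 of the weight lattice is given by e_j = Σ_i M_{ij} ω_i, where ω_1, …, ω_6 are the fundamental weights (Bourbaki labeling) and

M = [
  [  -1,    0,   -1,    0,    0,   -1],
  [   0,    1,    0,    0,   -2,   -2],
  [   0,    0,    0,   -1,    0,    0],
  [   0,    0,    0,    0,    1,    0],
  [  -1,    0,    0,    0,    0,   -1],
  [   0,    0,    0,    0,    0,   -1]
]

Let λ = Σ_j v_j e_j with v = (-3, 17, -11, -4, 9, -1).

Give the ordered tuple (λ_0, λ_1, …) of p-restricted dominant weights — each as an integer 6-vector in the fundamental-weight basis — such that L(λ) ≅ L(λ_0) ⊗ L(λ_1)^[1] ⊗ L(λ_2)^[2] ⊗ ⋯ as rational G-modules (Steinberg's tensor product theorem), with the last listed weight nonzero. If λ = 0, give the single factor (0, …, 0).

In the fundamental-weight basis, λ has coordinates c = M·v (v = (-3, 17, -11, -4, 9, -1)):
  c_1 = -1*-3 + 0*17 + -1*-11 + 0*-4 + 0*9 + -1*-1 = 15
  c_2 = 0*-3 + 1*17 + 0*-11 + 0*-4 + -2*9 + -2*-1 = 1
  c_3 = 0*-3 + 0*17 + 0*-11 + -1*-4 + 0*9 + 0*-1 = 4
  c_4 = 0*-3 + 0*17 + 0*-11 + 0*-4 + 1*9 + 0*-1 = 9
  c_5 = -1*-3 + 0*17 + 0*-11 + 0*-4 + 0*9 + -1*-1 = 4
  c_6 = 0*-3 + 0*17 + 0*-11 + 0*-4 + 0*9 + -1*-1 = 1
Expand coordinatewise in base 17:
  c_1 = 15 = 15·17^0
  c_2 = 1 = 1·17^0
  c_3 = 4 = 4·17^0
  c_4 = 9 = 9·17^0
  c_5 = 4 = 4·17^0
  c_6 = 1 = 1·17^0
λ_0 = (15, 1, 4, 9, 4, 1)

((15, 1, 4, 9, 4, 1),)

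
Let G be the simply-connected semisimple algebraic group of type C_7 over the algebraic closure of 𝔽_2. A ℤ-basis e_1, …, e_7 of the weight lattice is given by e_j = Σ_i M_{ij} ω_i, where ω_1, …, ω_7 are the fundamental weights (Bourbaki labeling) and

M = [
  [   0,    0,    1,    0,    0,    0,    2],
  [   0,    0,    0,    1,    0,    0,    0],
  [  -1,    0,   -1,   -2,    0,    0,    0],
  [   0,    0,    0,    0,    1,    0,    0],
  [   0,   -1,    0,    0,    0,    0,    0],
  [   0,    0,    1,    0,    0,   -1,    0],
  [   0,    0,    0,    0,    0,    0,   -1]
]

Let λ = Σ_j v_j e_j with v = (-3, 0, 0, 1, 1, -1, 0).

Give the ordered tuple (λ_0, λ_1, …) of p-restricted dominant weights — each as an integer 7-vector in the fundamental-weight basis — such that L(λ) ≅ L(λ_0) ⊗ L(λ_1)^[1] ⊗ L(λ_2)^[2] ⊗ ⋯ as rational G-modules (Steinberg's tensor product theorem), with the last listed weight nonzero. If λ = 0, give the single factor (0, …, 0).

((0, 1, 1, 1, 0, 1, 0),)

In the fundamental-weight basis, λ has coordinates c = M·v (v = (-3, 0, 0, 1, 1, -1, 0)):
  c_1 = (0)·(-3) + 0·0 + 1·0 + 0·1 + 0·1 + (0)·(-1) + 2·0 = 0
  c_2 = (0)·(-3) + 0·0 + 0·0 + 1·1 + 0·1 + (0)·(-1) + 0·0 = 1
  c_3 = (-1)·(-3) + 0·0 + (-1)·(0) + (-2)·(1) + 0·1 + (0)·(-1) + 0·0 = 1
  c_4 = (0)·(-3) + 0·0 + 0·0 + 0·1 + 1·1 + (0)·(-1) + 0·0 = 1
  c_5 = (0)·(-3) + (-1)·(0) + 0·0 + 0·1 + 0·1 + (0)·(-1) + 0·0 = 0
  c_6 = (0)·(-3) + 0·0 + 1·0 + 0·1 + 0·1 + (-1)·(-1) + 0·0 = 1
  c_7 = (0)·(-3) + 0·0 + 0·0 + 0·1 + 0·1 + (0)·(-1) + (-1)·(0) = 0
Expand coordinatewise in base 2:
  c_1 = 0
  c_2 = 1 = 1·2^0
  c_3 = 1 = 1·2^0
  c_4 = 1 = 1·2^0
  c_5 = 0
  c_6 = 1 = 1·2^0
  c_7 = 0
p-restricted factor λ_0 = (0, 1, 1, 1, 0, 1, 0)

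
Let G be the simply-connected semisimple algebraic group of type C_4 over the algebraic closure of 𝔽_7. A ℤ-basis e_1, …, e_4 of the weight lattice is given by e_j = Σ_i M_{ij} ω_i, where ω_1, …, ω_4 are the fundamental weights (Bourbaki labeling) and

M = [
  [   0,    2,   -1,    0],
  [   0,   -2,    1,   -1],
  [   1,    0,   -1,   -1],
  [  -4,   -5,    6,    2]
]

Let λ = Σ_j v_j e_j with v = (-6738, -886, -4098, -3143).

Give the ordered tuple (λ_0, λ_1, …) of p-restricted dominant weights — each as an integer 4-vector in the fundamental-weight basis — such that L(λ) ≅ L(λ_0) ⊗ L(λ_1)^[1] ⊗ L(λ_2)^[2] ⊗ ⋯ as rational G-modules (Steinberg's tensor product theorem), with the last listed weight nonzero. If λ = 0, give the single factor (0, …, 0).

((2, 5, 6, 4), (3, 4, 1, 2), (5, 2, 3, 3), (6, 2, 1, 1))

ω-coordinates c = M·v, v = (-6738, -886, -4098, -3143):
  c_1 = (0)·(-6738) + (2)·(-886) + (-1)·(-4098) + (0)·(-3143) = 2326
  c_2 = (0)·(-6738) + (-2)·(-886) + (1)·(-4098) + (-1)·(-3143) = 817
  c_3 = (1)·(-6738) + (0)·(-886) + (-1)·(-4098) + (-1)·(-3143) = 503
  c_4 = (-4)·(-6738) + (-5)·(-886) + (6)·(-4098) + (2)·(-3143) = 508
Base-7 expansion of each c_i:
  c_1 = 2326 = 2·7^0 + 3·7^1 + 5·7^2 + 6·7^3
  c_2 = 817 = 5·7^0 + 4·7^1 + 2·7^2 + 2·7^3
  c_3 = 503 = 6·7^0 + 1·7^1 + 3·7^2 + 1·7^3
  c_4 = 508 = 4·7^0 + 2·7^1 + 3·7^2 + 1·7^3
Factor λ_0 = (2, 5, 6, 4)
Factor λ_1 = (3, 4, 1, 2)
Factor λ_2 = (5, 2, 3, 3)
Factor λ_3 = (6, 2, 1, 1)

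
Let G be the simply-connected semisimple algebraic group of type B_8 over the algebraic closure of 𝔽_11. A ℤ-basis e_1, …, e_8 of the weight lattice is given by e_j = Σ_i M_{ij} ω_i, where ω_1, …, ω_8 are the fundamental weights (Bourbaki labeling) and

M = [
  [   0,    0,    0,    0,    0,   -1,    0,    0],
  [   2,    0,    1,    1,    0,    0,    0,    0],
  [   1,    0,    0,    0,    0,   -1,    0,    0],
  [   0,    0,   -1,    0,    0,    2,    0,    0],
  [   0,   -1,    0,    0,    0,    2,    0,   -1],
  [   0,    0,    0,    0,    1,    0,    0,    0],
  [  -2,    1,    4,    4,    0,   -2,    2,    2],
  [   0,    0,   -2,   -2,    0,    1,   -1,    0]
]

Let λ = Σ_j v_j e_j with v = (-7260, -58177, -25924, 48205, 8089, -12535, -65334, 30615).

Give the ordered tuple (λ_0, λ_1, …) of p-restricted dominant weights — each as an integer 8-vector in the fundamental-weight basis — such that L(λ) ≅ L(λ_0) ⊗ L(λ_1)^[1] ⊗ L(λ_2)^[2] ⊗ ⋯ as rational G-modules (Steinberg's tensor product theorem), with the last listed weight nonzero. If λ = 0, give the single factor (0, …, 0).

In the fundamental-weight basis, λ has coordinates c = M·v (v = (-7260, -58177, -25924, 48205, 8089, -12535, -65334, 30615)):
  c_1 = 0*-7260 + 0*-58177 + 0*-25924 + 0*48205 + 0*8089 + -1*-12535 + 0*-65334 + 0*30615 = 12535
  c_2 = 2*-7260 + 0*-58177 + 1*-25924 + 1*48205 + 0*8089 + 0*-12535 + 0*-65334 + 0*30615 = 7761
  c_3 = 1*-7260 + 0*-58177 + 0*-25924 + 0*48205 + 0*8089 + -1*-12535 + 0*-65334 + 0*30615 = 5275
  c_4 = 0*-7260 + 0*-58177 + -1*-25924 + 0*48205 + 0*8089 + 2*-12535 + 0*-65334 + 0*30615 = 854
  c_5 = 0*-7260 + -1*-58177 + 0*-25924 + 0*48205 + 0*8089 + 2*-12535 + 0*-65334 + -1*30615 = 2492
  c_6 = 0*-7260 + 0*-58177 + 0*-25924 + 0*48205 + 1*8089 + 0*-12535 + 0*-65334 + 0*30615 = 8089
  c_7 = -2*-7260 + 1*-58177 + 4*-25924 + 4*48205 + 0*8089 + -2*-12535 + 2*-65334 + 2*30615 = 1099
  c_8 = 0*-7260 + 0*-58177 + -2*-25924 + -2*48205 + 0*8089 + 1*-12535 + -1*-65334 + 0*30615 = 8237
Writing each c_i in base p = 11:
  c_1 = 12535 = 6·11^0 + 6·11^1 + 4·11^2 + 9·11^3
  c_2 = 7761 = 6·11^0 + 1·11^1 + 9·11^2 + 5·11^3
  c_3 = 5275 = 6·11^0 + 6·11^1 + 10·11^2 + 3·11^3
  c_4 = 854 = 7·11^0 + 0·11^1 + 7·11^2
  c_5 = 2492 = 6·11^0 + 6·11^1 + 9·11^2 + 1·11^3
  c_6 = 8089 = 4·11^0 + 9·11^1 + 0·11^2 + 6·11^3
  c_7 = 1099 = 10·11^0 + 0·11^1 + 9·11^2
  c_8 = 8237 = 9·11^0 + 0·11^1 + 2·11^2 + 6·11^3
λ_0 = (6, 6, 6, 7, 6, 4, 10, 9)
λ_1 = (6, 1, 6, 0, 6, 9, 0, 0)
λ_2 = (4, 9, 10, 7, 9, 0, 9, 2)
λ_3 = (9, 5, 3, 0, 1, 6, 0, 6)

((6, 6, 6, 7, 6, 4, 10, 9), (6, 1, 6, 0, 6, 9, 0, 0), (4, 9, 10, 7, 9, 0, 9, 2), (9, 5, 3, 0, 1, 6, 0, 6))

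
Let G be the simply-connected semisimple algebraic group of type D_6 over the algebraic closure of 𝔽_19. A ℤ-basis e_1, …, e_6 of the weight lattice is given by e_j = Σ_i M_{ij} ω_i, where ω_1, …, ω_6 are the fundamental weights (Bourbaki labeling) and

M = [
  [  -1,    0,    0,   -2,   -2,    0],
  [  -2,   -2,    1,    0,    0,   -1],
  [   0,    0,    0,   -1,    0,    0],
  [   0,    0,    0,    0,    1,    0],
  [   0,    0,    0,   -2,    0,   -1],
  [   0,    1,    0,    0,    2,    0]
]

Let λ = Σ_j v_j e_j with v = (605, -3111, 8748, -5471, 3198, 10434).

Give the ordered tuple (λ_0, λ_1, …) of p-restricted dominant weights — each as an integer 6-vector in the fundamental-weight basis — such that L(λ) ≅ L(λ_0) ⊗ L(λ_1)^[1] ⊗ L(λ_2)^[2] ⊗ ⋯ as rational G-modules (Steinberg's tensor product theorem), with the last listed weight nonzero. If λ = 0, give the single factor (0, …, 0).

In the fundamental-weight basis, λ has coordinates c = M·v (v = (605, -3111, 8748, -5471, 3198, 10434)):
  c_1 = -1*605 + 0*-3111 + 0*8748 + -2*-5471 + -2*3198 + 0*10434 = 3941
  c_2 = -2*605 + -2*-3111 + 1*8748 + 0*-5471 + 0*3198 + -1*10434 = 3326
  c_3 = 0*605 + 0*-3111 + 0*8748 + -1*-5471 + 0*3198 + 0*10434 = 5471
  c_4 = 0*605 + 0*-3111 + 0*8748 + 0*-5471 + 1*3198 + 0*10434 = 3198
  c_5 = 0*605 + 0*-3111 + 0*8748 + -2*-5471 + 0*3198 + -1*10434 = 508
  c_6 = 0*605 + 1*-3111 + 0*8748 + 0*-5471 + 2*3198 + 0*10434 = 3285
Base-19 expansion of each c_i:
  c_1 = 3941 = 8·19^0 + 17·19^1 + 10·19^2
  c_2 = 3326 = 1·19^0 + 4·19^1 + 9·19^2
  c_3 = 5471 = 18·19^0 + 2·19^1 + 15·19^2
  c_4 = 3198 = 6·19^0 + 16·19^1 + 8·19^2
  c_5 = 508 = 14·19^0 + 7·19^1 + 1·19^2
  c_6 = 3285 = 17·19^0 + 1·19^1 + 9·19^2
p-restricted factor λ_0 = (8, 1, 18, 6, 14, 17)
p-restricted factor λ_1 = (17, 4, 2, 16, 7, 1)
p-restricted factor λ_2 = (10, 9, 15, 8, 1, 9)

((8, 1, 18, 6, 14, 17), (17, 4, 2, 16, 7, 1), (10, 9, 15, 8, 1, 9))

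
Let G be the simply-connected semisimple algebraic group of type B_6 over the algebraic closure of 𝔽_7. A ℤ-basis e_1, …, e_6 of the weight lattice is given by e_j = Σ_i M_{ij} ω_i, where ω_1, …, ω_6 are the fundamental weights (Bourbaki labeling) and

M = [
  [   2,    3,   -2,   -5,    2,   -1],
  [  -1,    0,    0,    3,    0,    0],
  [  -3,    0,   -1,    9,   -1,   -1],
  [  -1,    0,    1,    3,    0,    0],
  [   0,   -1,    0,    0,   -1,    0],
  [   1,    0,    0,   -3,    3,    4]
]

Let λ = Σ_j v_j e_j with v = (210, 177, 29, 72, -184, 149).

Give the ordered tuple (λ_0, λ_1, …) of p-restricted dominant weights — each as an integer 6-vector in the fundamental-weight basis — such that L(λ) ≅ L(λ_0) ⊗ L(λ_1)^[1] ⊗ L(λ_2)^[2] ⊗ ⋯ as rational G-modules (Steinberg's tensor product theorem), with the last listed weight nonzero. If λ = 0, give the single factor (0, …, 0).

Change of basis e → ω: c = M·v where v = (210, 177, 29, 72, -184, 149):
  c_1 = 2·210 + 3·177 + (-2)·(29) + (-5)·(72) + (2)·(-184) + (-1)·(149) = 16
  c_2 = (-1)·(210) + 0·177 + 0·29 + 3·72 + (0)·(-184) + 0·149 = 6
  c_3 = (-3)·(210) + 0·177 + (-1)·(29) + 9·72 + (-1)·(-184) + (-1)·(149) = 24
  c_4 = (-1)·(210) + 0·177 + 1·29 + 3·72 + (0)·(-184) + 0·149 = 35
  c_5 = 0·210 + (-1)·(177) + 0·29 + 0·72 + (-1)·(-184) + 0·149 = 7
  c_6 = 1·210 + 0·177 + 0·29 + (-3)·(72) + (3)·(-184) + 4·149 = 38
Base-7 expansion of each c_i:
  c_1 = 16 = 2·7^0 + 2·7^1
  c_2 = 6 = 6·7^0
  c_3 = 24 = 3·7^0 + 3·7^1
  c_4 = 35 = 0·7^0 + 5·7^1
  c_5 = 7 = 0·7^0 + 1·7^1
  c_6 = 38 = 3·7^0 + 5·7^1
Factor λ_0 = (2, 6, 3, 0, 0, 3)
Factor λ_1 = (2, 0, 3, 5, 1, 5)

((2, 6, 3, 0, 0, 3), (2, 0, 3, 5, 1, 5))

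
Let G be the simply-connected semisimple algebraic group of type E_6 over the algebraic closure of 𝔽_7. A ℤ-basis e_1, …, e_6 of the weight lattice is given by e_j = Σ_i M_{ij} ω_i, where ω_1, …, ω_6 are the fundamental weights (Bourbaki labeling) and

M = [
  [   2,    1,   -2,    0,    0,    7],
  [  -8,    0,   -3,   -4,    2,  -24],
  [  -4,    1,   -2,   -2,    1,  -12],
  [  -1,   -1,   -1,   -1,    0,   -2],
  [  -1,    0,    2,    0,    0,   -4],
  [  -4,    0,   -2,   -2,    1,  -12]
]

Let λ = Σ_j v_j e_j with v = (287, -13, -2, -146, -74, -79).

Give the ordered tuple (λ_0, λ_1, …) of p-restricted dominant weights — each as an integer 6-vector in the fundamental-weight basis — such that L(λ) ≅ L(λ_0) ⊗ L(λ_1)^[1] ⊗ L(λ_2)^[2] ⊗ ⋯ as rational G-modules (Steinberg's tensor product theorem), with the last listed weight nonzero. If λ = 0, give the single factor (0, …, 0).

((5, 0, 2, 4, 4, 1), (1, 6, 1, 4, 3, 3))

ω-coordinates c = M·v, v = (287, -13, -2, -146, -74, -79):
  c_1 = (2)·(287) + (1)·(-13) + (-2)·(-2) + (0)·(-146) + (0)·(-74) + (7)·(-79) = 12
  c_2 = (-8)·(287) + (0)·(-13) + (-3)·(-2) + (-4)·(-146) + (2)·(-74) + (-24)·(-79) = 42
  c_3 = (-4)·(287) + (1)·(-13) + (-2)·(-2) + (-2)·(-146) + (1)·(-74) + (-12)·(-79) = 9
  c_4 = (-1)·(287) + (-1)·(-13) + (-1)·(-2) + (-1)·(-146) + (0)·(-74) + (-2)·(-79) = 32
  c_5 = (-1)·(287) + (0)·(-13) + (2)·(-2) + (0)·(-146) + (0)·(-74) + (-4)·(-79) = 25
  c_6 = (-4)·(287) + (0)·(-13) + (-2)·(-2) + (-2)·(-146) + (1)·(-74) + (-12)·(-79) = 22
p = 7; digits c_i = Σ_j d_{ij}·7^j, 0 ≤ d_{ij} < 7:
  c_1 = 12 = 5·7^0 + 1·7^1
  c_2 = 42 = 0·7^0 + 6·7^1
  c_3 = 9 = 2·7^0 + 1·7^1
  c_4 = 32 = 4·7^0 + 4·7^1
  c_5 = 25 = 4·7^0 + 3·7^1
  c_6 = 22 = 1·7^0 + 3·7^1
λ_0 = (5, 0, 2, 4, 4, 1)
λ_1 = (1, 6, 1, 4, 3, 3)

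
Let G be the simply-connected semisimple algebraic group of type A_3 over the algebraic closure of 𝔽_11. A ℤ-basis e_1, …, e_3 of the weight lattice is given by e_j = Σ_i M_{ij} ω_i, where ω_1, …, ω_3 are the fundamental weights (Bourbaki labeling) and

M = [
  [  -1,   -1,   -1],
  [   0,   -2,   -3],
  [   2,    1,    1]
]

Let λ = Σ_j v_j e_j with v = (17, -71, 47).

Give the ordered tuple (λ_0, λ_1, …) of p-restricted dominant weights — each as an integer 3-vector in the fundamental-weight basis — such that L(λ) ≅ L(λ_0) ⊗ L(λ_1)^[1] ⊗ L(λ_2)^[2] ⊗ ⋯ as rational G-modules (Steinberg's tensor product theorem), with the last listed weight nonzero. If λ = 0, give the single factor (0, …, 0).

In the fundamental-weight basis, λ has coordinates c = M·v (v = (17, -71, 47)):
  c_1 = (-1)·(17) + (-1)·(-71) + (-1)·(47) = 7
  c_2 = (0)·(17) + (-2)·(-71) + (-3)·(47) = 1
  c_3 = (2)·(17) + (1)·(-71) + (1)·(47) = 10
p = 11; digits c_i = Σ_j d_{ij}·11^j, 0 ≤ d_{ij} < 11:
  c_1 = 7 = 7·11^0
  c_2 = 1 = 1·11^0
  c_3 = 10 = 10·11^0
Factor λ_0 = (7, 1, 10)

((7, 1, 10),)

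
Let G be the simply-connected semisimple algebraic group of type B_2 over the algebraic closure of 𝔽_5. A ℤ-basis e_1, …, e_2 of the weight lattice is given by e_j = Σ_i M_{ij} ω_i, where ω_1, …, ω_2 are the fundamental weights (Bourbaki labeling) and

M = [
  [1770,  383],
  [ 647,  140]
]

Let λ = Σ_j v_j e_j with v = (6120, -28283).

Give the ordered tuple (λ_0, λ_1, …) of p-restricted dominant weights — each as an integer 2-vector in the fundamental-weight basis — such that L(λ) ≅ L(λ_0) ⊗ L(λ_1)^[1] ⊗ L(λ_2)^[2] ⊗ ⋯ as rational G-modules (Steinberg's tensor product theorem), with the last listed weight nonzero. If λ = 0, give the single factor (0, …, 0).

Change of basis e → ω: c = M·v where v = (6120, -28283):
  c_1 = 1770·6120 + (383)·(-28283) = 11
  c_2 = 647·6120 + (140)·(-28283) = 20
Writing each c_i in base p = 5:
  c_1 = 11 = 1·5^0 + 2·5^1
  c_2 = 20 = 0·5^0 + 4·5^1
p-restricted factor λ_0 = (1, 0)
p-restricted factor λ_1 = (2, 4)

((1, 0), (2, 4))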